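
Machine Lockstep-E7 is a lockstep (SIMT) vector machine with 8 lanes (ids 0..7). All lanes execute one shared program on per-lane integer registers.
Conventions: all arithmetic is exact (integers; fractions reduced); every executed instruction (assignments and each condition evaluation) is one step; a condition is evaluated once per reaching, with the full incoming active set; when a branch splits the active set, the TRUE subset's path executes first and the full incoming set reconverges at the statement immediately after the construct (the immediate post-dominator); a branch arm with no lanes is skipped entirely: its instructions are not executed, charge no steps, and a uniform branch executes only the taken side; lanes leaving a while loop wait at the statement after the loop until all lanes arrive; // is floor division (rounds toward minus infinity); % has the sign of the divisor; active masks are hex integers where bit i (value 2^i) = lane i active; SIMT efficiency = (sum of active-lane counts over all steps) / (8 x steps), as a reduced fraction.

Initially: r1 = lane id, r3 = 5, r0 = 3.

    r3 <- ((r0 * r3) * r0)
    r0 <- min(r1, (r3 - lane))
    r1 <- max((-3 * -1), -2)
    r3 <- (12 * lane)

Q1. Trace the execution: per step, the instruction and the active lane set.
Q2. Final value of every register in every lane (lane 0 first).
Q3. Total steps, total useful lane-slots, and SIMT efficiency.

step 0: r3 <- ((r0 * r3) * r0)       0xff
step 1: r0 <- min(r1, (r3 - lane))   0xff
step 2: r1 <- max((-3 * -1), -2)     0xff
step 3: r3 <- (12 * lane)            0xff

Answer: 4 steps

r1: 3,3,3,3,3,3,3,3
r3: 0,12,24,36,48,60,72,84
r0: 0,1,2,3,4,5,6,7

steps = 4; useful = 32; efficiency = 32/32 = 1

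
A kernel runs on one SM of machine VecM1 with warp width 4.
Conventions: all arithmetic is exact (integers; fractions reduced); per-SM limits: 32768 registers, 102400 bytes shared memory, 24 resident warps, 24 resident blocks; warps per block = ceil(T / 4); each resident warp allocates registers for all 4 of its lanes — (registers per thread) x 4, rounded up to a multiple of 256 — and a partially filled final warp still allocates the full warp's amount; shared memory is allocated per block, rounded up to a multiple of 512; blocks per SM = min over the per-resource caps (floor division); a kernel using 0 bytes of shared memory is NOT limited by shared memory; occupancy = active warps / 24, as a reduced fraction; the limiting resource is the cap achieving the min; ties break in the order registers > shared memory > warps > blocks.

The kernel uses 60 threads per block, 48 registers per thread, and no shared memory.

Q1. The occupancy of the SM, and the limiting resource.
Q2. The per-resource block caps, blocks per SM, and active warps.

Answer: occupancy 5/8, limited by warps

registers: 8 blocks
shared memory: no limit (kernel uses none)
warps: 1 block
blocks: 24 blocks

Answer: 1 block, 15 active warps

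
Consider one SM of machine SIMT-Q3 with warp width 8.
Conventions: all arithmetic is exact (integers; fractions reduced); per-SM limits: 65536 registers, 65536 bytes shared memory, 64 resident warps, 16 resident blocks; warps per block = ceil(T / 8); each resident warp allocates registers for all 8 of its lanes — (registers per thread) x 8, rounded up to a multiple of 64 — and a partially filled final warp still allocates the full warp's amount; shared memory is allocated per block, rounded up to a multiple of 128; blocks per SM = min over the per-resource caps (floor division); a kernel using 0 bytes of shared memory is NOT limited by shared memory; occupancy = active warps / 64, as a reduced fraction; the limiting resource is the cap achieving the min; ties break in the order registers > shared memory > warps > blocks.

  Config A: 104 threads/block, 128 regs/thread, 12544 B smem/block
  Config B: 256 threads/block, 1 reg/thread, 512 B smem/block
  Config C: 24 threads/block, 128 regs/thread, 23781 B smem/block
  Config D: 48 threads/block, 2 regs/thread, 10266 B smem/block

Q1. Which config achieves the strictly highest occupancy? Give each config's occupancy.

occupancies: A 13/16, B 1, C 3/32, D 9/16

Answer: B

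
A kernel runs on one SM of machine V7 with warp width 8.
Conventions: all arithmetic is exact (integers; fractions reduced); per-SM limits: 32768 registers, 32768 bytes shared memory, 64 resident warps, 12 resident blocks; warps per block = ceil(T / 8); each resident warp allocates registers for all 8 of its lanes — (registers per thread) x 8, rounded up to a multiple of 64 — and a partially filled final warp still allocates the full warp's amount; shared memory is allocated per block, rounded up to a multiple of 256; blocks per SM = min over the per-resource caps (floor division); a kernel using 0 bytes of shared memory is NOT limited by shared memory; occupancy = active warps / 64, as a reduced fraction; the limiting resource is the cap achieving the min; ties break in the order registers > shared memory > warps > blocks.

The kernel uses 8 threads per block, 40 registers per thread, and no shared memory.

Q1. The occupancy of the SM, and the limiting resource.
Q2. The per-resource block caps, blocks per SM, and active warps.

Answer: occupancy 3/16, limited by blocks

registers: 102 blocks
shared memory: no limit (kernel uses none)
warps: 64 blocks
blocks: 12 blocks

Answer: 12 blocks, 12 active warps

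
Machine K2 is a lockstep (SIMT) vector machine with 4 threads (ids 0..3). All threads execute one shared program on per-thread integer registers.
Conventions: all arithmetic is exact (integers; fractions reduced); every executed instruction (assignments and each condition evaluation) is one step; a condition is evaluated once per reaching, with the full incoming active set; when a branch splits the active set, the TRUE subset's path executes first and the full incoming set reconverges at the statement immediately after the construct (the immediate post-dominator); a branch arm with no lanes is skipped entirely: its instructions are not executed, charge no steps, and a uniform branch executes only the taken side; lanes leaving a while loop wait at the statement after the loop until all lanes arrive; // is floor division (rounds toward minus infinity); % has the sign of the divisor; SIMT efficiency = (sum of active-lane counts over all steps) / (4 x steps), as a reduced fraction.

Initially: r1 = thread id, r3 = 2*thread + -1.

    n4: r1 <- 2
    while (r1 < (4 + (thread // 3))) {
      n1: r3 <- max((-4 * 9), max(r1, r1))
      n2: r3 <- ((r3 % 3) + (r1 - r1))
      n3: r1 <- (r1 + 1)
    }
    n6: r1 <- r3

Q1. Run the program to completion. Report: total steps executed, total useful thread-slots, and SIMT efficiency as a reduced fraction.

Answer: 15 steps, 48 useful, 4/5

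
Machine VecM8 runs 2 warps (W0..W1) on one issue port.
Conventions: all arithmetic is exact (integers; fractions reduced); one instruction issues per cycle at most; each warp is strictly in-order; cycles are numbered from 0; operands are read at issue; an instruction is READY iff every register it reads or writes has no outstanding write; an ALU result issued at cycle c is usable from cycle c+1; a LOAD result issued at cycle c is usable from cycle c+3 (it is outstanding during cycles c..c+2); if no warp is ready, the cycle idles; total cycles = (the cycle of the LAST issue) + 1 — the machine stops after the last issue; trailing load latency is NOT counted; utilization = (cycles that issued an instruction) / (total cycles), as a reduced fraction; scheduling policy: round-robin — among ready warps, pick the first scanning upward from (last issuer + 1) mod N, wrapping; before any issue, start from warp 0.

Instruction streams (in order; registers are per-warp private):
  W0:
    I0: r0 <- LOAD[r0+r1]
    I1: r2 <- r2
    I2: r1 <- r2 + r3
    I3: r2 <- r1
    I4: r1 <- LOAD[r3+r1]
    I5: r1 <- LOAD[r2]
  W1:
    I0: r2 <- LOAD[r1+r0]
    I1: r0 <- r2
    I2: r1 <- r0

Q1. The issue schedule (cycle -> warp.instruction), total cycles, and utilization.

cycle 0: W0.I0
cycle 1: W1.I0
cycle 2: W0.I1
cycle 3: W0.I2
cycle 4: W1.I1
cycle 5: W0.I3
cycle 6: W1.I2
cycle 7: W0.I4
cycle 8: idle
cycle 9: idle
cycle 10: W0.I5

Answer: 11 cycles, utilization 9/11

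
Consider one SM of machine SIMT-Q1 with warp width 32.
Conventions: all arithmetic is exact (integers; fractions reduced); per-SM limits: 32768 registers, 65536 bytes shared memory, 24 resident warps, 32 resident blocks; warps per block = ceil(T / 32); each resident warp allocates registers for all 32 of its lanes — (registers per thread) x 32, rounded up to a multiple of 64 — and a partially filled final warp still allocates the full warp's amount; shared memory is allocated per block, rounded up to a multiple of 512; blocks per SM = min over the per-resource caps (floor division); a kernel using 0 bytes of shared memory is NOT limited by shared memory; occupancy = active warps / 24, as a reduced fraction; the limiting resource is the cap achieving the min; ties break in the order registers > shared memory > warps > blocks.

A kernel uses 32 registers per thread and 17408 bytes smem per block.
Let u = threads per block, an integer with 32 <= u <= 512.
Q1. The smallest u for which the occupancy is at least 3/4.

Answer: u = 161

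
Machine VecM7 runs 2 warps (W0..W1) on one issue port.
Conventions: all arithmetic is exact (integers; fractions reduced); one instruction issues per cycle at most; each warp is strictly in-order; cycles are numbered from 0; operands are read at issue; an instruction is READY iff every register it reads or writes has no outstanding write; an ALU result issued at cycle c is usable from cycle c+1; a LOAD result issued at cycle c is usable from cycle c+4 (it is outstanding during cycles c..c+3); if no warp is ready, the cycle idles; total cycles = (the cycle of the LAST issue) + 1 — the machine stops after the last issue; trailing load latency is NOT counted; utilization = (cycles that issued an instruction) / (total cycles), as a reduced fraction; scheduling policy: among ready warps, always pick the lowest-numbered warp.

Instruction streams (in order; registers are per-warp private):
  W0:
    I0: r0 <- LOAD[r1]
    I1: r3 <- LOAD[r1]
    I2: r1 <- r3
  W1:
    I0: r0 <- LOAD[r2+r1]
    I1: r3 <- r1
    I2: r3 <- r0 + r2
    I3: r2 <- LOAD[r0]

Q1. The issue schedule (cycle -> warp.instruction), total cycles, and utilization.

cycle 0: W0.I0
cycle 1: W0.I1
cycle 2: W1.I0
cycle 3: W1.I1
cycle 4: idle
cycle 5: W0.I2
cycle 6: W1.I2
cycle 7: W1.I3

Answer: 8 cycles, utilization 7/8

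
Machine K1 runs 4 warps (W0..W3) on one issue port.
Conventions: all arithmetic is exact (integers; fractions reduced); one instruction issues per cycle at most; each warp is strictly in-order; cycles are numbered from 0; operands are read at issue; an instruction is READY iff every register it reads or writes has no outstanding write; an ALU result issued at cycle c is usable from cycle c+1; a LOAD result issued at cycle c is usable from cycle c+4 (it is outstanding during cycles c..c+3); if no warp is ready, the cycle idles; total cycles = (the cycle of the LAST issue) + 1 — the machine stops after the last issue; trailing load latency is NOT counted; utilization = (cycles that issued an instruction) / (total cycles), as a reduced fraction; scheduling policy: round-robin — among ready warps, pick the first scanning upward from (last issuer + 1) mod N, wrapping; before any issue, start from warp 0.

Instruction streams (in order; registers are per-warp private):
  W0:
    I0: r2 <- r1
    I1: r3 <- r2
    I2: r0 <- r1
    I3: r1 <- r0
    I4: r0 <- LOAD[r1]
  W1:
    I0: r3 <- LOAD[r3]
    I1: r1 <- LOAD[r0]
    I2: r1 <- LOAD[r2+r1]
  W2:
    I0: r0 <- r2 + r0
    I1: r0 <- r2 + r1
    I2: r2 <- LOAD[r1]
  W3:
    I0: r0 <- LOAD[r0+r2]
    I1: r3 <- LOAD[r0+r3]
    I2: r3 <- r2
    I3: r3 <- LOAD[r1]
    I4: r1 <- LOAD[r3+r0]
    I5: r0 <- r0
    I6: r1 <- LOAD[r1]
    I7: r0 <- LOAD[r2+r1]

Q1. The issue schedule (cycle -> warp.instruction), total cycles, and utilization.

cycle 0: W0.I0
cycle 1: W1.I0
cycle 2: W2.I0
cycle 3: W3.I0
cycle 4: W0.I1
cycle 5: W1.I1
cycle 6: W2.I1
cycle 7: W3.I1
cycle 8: W0.I2
cycle 9: W1.I2
cycle 10: W2.I2
cycle 11: W3.I2
cycle 12: W0.I3
cycle 13: W3.I3
cycle 14: W0.I4
cycle 15: idle
cycle 16: idle
cycle 17: W3.I4
cycle 18: W3.I5
cycle 19: idle
cycle 20: idle
cycle 21: W3.I6
cycle 22: idle
cycle 23: idle
cycle 24: idle
cycle 25: W3.I7

Answer: 26 cycles, utilization 19/26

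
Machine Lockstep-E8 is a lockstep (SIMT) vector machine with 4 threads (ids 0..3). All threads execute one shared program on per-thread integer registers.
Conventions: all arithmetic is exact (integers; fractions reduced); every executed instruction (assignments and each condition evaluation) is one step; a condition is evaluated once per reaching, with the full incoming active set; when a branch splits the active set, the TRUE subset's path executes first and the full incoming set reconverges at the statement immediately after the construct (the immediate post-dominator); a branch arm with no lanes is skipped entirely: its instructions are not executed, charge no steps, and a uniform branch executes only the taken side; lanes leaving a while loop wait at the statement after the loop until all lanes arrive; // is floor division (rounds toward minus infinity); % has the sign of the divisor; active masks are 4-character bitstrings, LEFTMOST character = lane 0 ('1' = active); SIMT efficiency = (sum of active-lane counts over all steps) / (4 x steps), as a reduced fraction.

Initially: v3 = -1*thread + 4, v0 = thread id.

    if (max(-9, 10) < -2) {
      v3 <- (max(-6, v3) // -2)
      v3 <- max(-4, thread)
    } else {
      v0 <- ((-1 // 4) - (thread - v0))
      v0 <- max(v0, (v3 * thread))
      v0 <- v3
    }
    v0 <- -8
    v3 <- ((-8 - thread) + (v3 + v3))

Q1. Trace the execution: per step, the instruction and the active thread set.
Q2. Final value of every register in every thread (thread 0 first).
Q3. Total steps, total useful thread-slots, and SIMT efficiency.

step 0: eval (max(-9, 10) < -2)      1111
step 1: v0 <- ((-1 // 4) - (thread - v0)) 1111
step 2: v0 <- max(v0, (v3 * thread)) 1111
step 3: v0 <- v3                     1111
step 4: v0 <- -8                     1111
step 5: v3 <- ((-8 - thread) + (v3 + v3)) 1111

Answer: 6 steps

v3: 0,-3,-6,-9
v0: -8,-8,-8,-8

steps = 6; useful = 24; efficiency = 24/24 = 1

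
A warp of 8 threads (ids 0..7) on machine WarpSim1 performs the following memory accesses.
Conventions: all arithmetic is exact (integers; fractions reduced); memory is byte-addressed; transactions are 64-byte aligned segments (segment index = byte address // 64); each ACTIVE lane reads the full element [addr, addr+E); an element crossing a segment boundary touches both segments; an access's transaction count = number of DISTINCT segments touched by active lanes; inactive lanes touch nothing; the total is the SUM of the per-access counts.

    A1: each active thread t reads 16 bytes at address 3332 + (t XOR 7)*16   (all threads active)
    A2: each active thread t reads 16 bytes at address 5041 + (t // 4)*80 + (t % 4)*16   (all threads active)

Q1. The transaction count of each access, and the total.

A1: 3 transactions
A2: 4 transactions

Answer: 3,4; total 7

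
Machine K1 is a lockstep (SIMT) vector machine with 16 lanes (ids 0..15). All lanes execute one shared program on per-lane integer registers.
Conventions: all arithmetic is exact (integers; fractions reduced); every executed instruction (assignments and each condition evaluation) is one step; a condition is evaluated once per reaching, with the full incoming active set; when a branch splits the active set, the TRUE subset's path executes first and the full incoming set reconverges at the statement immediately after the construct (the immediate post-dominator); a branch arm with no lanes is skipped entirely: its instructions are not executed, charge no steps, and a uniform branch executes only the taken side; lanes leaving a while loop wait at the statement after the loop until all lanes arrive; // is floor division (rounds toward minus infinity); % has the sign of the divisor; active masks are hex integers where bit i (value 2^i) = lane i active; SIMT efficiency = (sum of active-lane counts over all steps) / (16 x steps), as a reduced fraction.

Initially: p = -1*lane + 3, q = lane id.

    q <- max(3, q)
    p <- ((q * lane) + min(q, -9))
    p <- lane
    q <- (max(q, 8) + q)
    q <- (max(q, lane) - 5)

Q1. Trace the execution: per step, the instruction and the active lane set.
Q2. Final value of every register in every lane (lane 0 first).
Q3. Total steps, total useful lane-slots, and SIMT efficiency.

step 0: q <- max(3, q)               0xffff
step 1: p <- ((q * lane) + min(q, -9)) 0xffff
step 2: p <- lane                    0xffff
step 3: q <- (max(q, 8) + q)         0xffff
step 4: q <- (max(q, lane) - 5)      0xffff

Answer: 5 steps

p: 0,1,2,3,4,5,6,7,8,9,10,11,12,13,14,15
q: 6,6,6,6,7,8,9,10,11,13,15,17,19,21,23,25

steps = 5; useful = 80; efficiency = 80/80 = 1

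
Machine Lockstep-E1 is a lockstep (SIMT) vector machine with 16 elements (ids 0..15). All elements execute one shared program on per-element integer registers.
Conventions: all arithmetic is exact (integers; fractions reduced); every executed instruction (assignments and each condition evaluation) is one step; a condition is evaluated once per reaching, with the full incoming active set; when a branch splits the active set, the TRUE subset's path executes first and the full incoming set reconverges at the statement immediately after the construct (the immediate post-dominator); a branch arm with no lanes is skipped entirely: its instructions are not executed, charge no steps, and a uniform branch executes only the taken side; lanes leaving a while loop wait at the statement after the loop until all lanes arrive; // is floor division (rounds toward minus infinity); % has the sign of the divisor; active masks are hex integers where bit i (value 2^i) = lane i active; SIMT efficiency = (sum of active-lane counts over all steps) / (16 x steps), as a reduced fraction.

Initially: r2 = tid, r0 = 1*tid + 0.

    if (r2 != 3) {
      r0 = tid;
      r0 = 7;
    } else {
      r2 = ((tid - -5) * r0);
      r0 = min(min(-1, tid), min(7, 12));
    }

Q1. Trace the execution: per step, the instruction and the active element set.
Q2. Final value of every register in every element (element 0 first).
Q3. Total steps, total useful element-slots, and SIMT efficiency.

step 0: eval (r2 != 3)               0xffff
step 1: r0 <- tid                    0xfff7
step 2: r0 <- 7                      0xfff7
step 3: r2 <- ((tid - -5) * r0)      0x0008
step 4: r0 <- min(min(-1, tid), min(7, 12)) 0x0008

Answer: 5 steps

r2: 0,1,2,24,4,5,6,7,8,9,10,11,12,13,14,15
r0: 7,7,7,-1,7,7,7,7,7,7,7,7,7,7,7,7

steps = 5; useful = 48; efficiency = 48/80 = 3/5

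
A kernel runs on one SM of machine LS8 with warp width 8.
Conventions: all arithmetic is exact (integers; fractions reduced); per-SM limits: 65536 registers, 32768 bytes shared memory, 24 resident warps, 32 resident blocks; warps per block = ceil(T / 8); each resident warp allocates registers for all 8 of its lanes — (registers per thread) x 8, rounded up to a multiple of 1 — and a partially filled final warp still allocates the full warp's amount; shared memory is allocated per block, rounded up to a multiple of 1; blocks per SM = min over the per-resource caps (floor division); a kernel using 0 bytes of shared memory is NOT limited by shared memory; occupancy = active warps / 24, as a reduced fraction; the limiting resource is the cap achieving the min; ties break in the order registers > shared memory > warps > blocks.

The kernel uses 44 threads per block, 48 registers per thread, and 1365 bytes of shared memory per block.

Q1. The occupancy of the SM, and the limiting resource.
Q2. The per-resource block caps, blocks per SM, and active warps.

Answer: occupancy 1, limited by warps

registers: 28 blocks
shared memory: 24 blocks
warps: 4 blocks
blocks: 32 blocks

Answer: 4 blocks, 24 active warps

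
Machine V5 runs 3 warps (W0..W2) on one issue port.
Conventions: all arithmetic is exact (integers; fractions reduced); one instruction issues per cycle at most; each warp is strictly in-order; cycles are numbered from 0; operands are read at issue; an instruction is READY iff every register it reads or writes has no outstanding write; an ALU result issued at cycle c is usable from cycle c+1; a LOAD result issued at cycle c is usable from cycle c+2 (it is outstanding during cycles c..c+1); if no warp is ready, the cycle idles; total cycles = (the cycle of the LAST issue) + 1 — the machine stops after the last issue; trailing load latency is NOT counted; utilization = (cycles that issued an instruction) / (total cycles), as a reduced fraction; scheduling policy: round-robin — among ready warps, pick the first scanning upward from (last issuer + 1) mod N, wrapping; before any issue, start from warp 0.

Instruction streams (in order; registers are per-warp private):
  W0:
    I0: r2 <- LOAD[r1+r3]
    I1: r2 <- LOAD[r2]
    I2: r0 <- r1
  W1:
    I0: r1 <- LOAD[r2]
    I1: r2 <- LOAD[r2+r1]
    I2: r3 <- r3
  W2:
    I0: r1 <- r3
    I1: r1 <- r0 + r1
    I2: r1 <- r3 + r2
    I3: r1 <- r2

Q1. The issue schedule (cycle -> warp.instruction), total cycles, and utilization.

cycle 0: W0.I0
cycle 1: W1.I0
cycle 2: W2.I0
cycle 3: W0.I1
cycle 4: W1.I1
cycle 5: W2.I1
cycle 6: W0.I2
cycle 7: W1.I2
cycle 8: W2.I2
cycle 9: W2.I3

Answer: 10 cycles, utilization 1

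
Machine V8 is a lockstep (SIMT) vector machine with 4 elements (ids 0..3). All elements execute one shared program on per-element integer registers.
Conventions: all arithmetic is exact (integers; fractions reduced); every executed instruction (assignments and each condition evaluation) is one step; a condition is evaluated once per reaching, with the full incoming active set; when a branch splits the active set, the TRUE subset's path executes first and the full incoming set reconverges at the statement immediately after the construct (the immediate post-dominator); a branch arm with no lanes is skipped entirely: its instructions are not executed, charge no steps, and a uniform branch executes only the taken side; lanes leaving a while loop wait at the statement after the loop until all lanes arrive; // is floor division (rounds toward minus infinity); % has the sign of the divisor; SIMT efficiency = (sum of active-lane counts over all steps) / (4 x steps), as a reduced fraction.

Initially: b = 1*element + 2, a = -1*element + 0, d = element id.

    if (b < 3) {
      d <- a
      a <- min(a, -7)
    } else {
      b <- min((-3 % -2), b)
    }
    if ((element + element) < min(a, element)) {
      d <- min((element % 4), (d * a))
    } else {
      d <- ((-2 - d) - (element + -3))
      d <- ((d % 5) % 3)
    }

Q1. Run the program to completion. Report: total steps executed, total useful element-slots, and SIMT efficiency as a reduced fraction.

Answer: 7 steps, 21 useful, 3/4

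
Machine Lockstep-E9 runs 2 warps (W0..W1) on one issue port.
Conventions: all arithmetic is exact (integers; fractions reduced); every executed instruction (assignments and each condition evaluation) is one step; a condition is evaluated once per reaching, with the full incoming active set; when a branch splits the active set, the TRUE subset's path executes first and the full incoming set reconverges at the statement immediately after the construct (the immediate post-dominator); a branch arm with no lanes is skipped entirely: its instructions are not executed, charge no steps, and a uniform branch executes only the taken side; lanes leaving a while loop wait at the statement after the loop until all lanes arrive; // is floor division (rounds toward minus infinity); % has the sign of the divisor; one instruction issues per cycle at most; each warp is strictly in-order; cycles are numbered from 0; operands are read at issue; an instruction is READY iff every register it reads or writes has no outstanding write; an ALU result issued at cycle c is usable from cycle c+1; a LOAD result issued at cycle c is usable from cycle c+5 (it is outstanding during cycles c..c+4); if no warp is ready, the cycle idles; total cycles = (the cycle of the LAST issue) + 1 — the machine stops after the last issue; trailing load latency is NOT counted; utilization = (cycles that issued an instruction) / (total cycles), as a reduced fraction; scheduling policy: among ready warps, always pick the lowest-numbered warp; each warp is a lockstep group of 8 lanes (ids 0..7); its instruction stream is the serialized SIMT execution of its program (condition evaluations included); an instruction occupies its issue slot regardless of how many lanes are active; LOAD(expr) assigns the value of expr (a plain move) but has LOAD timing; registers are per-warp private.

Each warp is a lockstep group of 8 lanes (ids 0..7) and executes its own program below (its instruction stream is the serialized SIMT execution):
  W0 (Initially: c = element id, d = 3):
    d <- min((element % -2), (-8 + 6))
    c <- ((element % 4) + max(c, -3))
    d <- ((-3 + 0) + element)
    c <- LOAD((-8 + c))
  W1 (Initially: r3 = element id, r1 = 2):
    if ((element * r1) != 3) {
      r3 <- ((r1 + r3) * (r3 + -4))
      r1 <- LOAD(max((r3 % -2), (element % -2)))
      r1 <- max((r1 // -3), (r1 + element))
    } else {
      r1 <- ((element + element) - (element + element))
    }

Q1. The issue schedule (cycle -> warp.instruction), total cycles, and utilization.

cycle 0: W0.I0
cycle 1: W0.I1
cycle 2: W0.I2
cycle 3: W0.I3
cycle 4: W1.I0
cycle 5: W1.I1
cycle 6: W1.I2
cycle 7: idle
cycle 8: idle
cycle 9: idle
cycle 10: idle
cycle 11: W1.I3

Answer: 12 cycles, utilization 2/3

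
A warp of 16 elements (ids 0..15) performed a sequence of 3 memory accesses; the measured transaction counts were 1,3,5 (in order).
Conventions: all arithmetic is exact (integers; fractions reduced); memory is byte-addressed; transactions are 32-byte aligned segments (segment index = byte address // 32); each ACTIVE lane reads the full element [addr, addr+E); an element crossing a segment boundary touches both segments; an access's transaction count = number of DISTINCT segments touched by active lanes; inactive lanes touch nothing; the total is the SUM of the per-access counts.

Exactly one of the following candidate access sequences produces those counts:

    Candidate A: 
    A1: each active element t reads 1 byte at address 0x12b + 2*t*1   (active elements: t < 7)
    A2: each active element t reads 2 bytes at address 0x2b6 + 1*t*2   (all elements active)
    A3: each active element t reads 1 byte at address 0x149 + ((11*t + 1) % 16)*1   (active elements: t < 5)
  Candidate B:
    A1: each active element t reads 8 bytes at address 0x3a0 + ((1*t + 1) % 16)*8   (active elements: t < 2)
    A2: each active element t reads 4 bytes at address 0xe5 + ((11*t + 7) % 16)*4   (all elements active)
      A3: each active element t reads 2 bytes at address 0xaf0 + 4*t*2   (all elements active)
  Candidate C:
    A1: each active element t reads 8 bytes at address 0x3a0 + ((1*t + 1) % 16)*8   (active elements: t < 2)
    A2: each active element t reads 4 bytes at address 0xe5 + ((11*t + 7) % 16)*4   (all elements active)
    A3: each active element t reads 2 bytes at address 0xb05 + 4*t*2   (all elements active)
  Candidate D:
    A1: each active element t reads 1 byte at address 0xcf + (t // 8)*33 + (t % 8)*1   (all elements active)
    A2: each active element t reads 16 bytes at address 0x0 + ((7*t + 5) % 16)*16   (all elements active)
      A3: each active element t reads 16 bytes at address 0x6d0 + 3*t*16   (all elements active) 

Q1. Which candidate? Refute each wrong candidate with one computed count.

A: A2 gives 2 transactions, not 3
C: A3 gives 4 transactions, not 5
D: A1 gives 2 transactions, not 1
B: all counts match (1,3,5)

Answer: B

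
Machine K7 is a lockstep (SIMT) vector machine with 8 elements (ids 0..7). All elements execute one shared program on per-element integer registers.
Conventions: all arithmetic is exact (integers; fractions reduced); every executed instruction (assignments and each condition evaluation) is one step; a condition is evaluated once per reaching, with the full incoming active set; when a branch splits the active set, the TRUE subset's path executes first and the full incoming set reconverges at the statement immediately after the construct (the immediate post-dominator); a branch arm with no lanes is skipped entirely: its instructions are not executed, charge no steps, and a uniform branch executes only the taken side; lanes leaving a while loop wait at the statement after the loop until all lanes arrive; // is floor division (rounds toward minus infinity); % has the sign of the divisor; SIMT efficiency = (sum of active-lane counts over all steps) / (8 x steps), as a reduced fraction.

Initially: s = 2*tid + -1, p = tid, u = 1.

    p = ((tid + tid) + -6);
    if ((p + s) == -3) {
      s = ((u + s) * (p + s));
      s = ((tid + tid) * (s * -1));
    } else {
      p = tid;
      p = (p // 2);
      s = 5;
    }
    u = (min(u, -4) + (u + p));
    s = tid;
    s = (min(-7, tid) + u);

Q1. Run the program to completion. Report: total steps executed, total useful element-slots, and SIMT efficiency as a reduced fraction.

Answer: 10 steps, 63 useful, 63/80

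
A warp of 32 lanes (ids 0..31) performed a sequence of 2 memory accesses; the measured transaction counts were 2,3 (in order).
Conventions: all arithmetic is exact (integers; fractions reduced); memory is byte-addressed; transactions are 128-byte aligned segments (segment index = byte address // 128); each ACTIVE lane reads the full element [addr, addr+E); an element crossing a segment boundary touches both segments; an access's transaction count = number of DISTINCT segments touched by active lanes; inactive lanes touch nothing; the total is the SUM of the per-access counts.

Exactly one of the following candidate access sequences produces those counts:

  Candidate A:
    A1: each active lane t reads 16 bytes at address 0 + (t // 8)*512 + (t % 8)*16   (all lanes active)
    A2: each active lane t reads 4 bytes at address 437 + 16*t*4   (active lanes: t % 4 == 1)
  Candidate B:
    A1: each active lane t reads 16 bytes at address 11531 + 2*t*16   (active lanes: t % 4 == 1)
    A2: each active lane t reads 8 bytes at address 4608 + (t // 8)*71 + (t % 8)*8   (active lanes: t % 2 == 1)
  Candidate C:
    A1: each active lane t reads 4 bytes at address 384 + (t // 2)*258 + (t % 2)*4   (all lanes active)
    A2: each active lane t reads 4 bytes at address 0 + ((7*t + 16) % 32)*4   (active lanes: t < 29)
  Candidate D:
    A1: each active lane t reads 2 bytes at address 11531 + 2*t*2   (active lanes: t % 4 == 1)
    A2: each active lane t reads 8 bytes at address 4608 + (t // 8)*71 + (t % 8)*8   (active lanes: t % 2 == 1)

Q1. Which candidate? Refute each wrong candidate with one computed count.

A: A1 gives 4 transactions, not 2
B: A1 gives 8 transactions, not 2
C: A1 gives 16 transactions, not 2
D: all counts match (2,3)

Answer: D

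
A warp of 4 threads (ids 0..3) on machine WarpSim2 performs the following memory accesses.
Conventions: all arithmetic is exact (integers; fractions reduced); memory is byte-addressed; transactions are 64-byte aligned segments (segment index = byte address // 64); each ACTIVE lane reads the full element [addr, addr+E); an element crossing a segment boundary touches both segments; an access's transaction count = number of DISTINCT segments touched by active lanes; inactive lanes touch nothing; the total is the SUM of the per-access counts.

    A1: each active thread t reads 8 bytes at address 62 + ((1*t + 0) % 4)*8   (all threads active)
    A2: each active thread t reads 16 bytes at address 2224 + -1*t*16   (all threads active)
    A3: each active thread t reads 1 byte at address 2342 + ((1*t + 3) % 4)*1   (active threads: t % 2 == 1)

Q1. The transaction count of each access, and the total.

A1: 2 transactions
A2: 1 transaction
A3: 1 transaction

Answer: 2,1,1; total 4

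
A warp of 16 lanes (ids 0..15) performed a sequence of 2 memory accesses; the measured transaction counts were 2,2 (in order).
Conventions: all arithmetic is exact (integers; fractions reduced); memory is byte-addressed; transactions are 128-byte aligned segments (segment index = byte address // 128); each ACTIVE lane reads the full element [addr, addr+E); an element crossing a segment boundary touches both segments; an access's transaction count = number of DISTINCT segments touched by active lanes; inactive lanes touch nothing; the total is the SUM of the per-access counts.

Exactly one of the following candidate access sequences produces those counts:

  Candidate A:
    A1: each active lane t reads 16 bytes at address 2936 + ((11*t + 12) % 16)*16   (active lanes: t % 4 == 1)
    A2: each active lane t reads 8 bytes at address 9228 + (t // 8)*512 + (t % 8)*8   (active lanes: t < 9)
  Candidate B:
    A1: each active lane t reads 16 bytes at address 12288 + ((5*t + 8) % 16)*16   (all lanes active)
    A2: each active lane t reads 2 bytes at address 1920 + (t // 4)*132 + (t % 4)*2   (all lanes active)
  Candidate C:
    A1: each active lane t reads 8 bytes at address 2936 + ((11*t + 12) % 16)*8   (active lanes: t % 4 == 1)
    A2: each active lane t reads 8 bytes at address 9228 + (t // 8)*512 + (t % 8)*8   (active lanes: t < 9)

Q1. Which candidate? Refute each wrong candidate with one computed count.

B: A2 gives 4 transactions, not 2
C: A1 gives 1 transaction, not 2
A: all counts match (2,2)

Answer: A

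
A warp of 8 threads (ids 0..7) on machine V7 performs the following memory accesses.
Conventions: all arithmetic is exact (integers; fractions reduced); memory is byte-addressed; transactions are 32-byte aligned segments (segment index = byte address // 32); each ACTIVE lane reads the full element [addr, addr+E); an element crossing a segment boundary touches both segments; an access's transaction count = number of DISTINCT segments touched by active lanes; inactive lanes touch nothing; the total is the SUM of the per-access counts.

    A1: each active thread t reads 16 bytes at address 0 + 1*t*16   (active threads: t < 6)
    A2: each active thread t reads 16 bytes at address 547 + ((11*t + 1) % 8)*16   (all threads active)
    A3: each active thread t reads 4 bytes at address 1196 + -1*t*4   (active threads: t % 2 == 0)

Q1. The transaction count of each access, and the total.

A1: 3 transactions
A2: 5 transactions
A3: 2 transactions

Answer: 3,5,2; total 10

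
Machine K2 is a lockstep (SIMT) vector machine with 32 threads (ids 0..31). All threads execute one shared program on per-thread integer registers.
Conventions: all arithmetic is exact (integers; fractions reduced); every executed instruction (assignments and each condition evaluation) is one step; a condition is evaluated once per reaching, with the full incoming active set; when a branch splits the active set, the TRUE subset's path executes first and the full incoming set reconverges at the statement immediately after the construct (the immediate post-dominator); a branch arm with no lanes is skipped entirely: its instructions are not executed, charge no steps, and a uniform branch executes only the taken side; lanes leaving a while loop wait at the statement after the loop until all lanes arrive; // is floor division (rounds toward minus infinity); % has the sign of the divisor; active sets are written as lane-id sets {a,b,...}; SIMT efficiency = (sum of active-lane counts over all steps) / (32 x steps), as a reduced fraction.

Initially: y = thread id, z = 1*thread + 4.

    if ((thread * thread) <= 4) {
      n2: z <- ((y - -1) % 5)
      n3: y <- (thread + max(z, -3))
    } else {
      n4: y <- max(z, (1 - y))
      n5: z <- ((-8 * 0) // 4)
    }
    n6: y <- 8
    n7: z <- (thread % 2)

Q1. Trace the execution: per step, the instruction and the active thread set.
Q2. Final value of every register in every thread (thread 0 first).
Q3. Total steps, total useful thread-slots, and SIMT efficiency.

step 0: eval ((thread * thread) <= 4) {0,1,2,3,4,5,6,7,8,9,10,11,12,13,14,15,16,17,18,19,20,21,22,23,24,25,26,27,28,29,30,31}
step 1: z <- ((y - -1) % 5)          {0,1,2}
step 2: y <- (thread + max(z, -3))   {0,1,2}
step 3: y <- max(z, (1 - y))         {3,4,5,6,7,8,9,10,11,12,13,14,15,16,17,18,19,20,21,22,23,24,25,26,27,28,29,30,31}
step 4: z <- ((-8 * 0) // 4)         {3,4,5,6,7,8,9,10,11,12,13,14,15,16,17,18,19,20,21,22,23,24,25,26,27,28,29,30,31}
step 5: y <- 8                       {0,1,2,3,4,5,6,7,8,9,10,11,12,13,14,15,16,17,18,19,20,21,22,23,24,25,26,27,28,29,30,31}
step 6: z <- (thread % 2)            {0,1,2,3,4,5,6,7,8,9,10,11,12,13,14,15,16,17,18,19,20,21,22,23,24,25,26,27,28,29,30,31}

Answer: 7 steps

y: 8,8,8,8,8,8,8,8,8,8,8,8,8,8,8,8,8,8,8,8,8,8,8,8,8,8,8,8,8,8,8,8
z: 0,1,0,1,0,1,0,1,0,1,0,1,0,1,0,1,0,1,0,1,0,1,0,1,0,1,0,1,0,1,0,1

steps = 7; useful = 160; efficiency = 160/224 = 5/7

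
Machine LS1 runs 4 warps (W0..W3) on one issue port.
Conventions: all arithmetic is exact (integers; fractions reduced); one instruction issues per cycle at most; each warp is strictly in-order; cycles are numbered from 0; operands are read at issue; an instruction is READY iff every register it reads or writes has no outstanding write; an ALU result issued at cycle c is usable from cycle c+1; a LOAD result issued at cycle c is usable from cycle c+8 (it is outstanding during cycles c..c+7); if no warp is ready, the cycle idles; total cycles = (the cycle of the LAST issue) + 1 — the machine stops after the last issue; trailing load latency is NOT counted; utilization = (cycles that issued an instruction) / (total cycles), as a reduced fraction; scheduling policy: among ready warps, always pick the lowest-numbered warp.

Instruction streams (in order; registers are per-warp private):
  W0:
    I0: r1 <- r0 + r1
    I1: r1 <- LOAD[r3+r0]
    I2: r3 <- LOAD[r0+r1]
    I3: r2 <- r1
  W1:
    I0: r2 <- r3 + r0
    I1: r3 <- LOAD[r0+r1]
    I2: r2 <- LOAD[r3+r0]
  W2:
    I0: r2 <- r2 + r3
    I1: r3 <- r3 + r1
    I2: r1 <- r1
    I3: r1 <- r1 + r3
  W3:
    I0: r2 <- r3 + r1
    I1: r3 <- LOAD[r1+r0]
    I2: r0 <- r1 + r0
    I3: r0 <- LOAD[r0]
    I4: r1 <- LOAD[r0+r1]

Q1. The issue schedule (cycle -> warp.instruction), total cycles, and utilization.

cycle 0: W0.I0
cycle 1: W0.I1
cycle 2: W1.I0
cycle 3: W1.I1
cycle 4: W2.I0
cycle 5: W2.I1
cycle 6: W2.I2
cycle 7: W2.I3
cycle 8: W3.I0
cycle 9: W0.I2
cycle 10: W0.I3
cycle 11: W1.I2
cycle 12: W3.I1
cycle 13: W3.I2
cycle 14: W3.I3
cycle 15: idle
cycle 16: idle
cycle 17: idle
cycle 18: idle
cycle 19: idle
cycle 20: idle
cycle 21: idle
cycle 22: W3.I4

Answer: 23 cycles, utilization 16/23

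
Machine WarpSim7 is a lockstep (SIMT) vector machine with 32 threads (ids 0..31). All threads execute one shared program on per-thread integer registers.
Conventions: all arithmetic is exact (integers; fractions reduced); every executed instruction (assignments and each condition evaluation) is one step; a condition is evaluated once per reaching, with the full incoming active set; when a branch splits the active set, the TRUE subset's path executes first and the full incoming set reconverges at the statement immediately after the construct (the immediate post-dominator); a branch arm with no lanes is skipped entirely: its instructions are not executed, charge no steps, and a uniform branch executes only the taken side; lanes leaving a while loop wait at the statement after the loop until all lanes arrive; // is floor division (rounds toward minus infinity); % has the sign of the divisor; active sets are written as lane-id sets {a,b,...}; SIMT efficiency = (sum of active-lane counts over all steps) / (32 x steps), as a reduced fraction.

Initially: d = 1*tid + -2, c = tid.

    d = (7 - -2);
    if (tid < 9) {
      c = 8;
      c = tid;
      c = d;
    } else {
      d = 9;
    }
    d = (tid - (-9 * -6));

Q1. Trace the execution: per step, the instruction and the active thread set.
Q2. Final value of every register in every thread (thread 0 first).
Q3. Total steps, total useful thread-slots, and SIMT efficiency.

step 0: d <- (7 - -2)                {0,1,2,3,4,5,6,7,8,9,10,11,12,13,14,15,16,17,18,19,20,21,22,23,24,25,26,27,28,29,30,31}
step 1: eval (tid < 9)               {0,1,2,3,4,5,6,7,8,9,10,11,12,13,14,15,16,17,18,19,20,21,22,23,24,25,26,27,28,29,30,31}
step 2: c <- 8                       {0,1,2,3,4,5,6,7,8}
step 3: c <- tid                     {0,1,2,3,4,5,6,7,8}
step 4: c <- d                       {0,1,2,3,4,5,6,7,8}
step 5: d <- 9                       {9,10,11,12,13,14,15,16,17,18,19,20,21,22,23,24,25,26,27,28,29,30,31}
step 6: d <- (tid - (-9 * -6))       {0,1,2,3,4,5,6,7,8,9,10,11,12,13,14,15,16,17,18,19,20,21,22,23,24,25,26,27,28,29,30,31}

Answer: 7 steps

d: -54,-53,-52,-51,-50,-49,-48,-47,-46,-45,-44,-43,-42,-41,-40,-39,-38,-37,-36,-35,-34,-33,-32,-31,-30,-29,-28,-27,-26,-25,-24,-23
c: 9,9,9,9,9,9,9,9,9,9,10,11,12,13,14,15,16,17,18,19,20,21,22,23,24,25,26,27,28,29,30,31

steps = 7; useful = 146; efficiency = 146/224 = 73/112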